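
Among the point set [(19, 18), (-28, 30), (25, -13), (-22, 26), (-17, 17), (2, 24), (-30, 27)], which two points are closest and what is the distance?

Computing all pairwise distances among 7 points:

d((19, 18), (-28, 30)) = 48.5077
d((19, 18), (25, -13)) = 31.5753
d((19, 18), (-22, 26)) = 41.7732
d((19, 18), (-17, 17)) = 36.0139
d((19, 18), (2, 24)) = 18.0278
d((19, 18), (-30, 27)) = 49.8197
d((-28, 30), (25, -13)) = 68.2495
d((-28, 30), (-22, 26)) = 7.2111
d((-28, 30), (-17, 17)) = 17.0294
d((-28, 30), (2, 24)) = 30.5941
d((-28, 30), (-30, 27)) = 3.6056 <-- minimum
d((25, -13), (-22, 26)) = 61.0737
d((25, -13), (-17, 17)) = 51.614
d((25, -13), (2, 24)) = 43.566
d((25, -13), (-30, 27)) = 68.0074
d((-22, 26), (-17, 17)) = 10.2956
d((-22, 26), (2, 24)) = 24.0832
d((-22, 26), (-30, 27)) = 8.0623
d((-17, 17), (2, 24)) = 20.2485
d((-17, 17), (-30, 27)) = 16.4012
d((2, 24), (-30, 27)) = 32.1403

Closest pair: (-28, 30) and (-30, 27) with distance 3.6056

The closest pair is (-28, 30) and (-30, 27) with Euclidean distance 3.6056. For 7 points, brute-force pairwise comparison is shown above. For large n, the divide-and-conquer algorithm (sort by x, recurse on halves, check the dividing strip) achieves O(n log n).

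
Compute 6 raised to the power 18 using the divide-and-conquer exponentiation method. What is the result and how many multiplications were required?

Computing 6^18 by squaring (build up from 6^1; each line after the first costs one multiplication):

6^1 = 6
6^2 = (6^1)^2 = 6^2 = 36
6^4 = (6^2)^2 = 36^2 = 1296
6^8 = (6^4)^2 = 1296^2 = 1679616
6^9 = 6 * 6^8 = 6 * 1679616 = 10077696
6^18 = (6^9)^2 = 10077696^2 = 101559956668416

Result: 101559956668416
Multiplications needed: 5 (5 lines after 6^1)

6^18 = 101559956668416. Using exponentiation by squaring, this requires 5 multiplications. The key idea: if the exponent is even, square the half-power; if odd, multiply by the base once.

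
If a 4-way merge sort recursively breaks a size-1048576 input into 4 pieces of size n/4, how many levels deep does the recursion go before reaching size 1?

For divide and conquer with division factor 4:

Problem sizes at each level:
Level 0: 1048576
Level 1: 262144
Level 2: 65536
Level 3: 16384
Level 4: 4096
Level 5: 1024
Level 6: 256
Level 7: 64
Level 8: 16
Level 9: 4
Level 10: 1

The root is level 0 and the size-1 base case is level 10 (the tree spans levels 0 through 10, i.e. 11 levels counting the root), so the depth is the number of divisions: log_4(1048576) = 10

The recursion tree depth is log_4(1048576) = 10. At each level, the problem size is divided by 4, so it takes 10 divisions to reduce to a base case of size 1. The algorithm makes 4 recursive calls at each level.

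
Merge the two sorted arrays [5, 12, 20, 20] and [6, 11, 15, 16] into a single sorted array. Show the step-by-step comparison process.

Merging process:

Compare 5 vs 6: take 5 from left. Merged: [5]
Compare 12 vs 6: take 6 from right. Merged: [5, 6]
Compare 12 vs 11: take 11 from right. Merged: [5, 6, 11]
Compare 12 vs 15: take 12 from left. Merged: [5, 6, 11, 12]
Compare 20 vs 15: take 15 from right. Merged: [5, 6, 11, 12, 15]
Compare 20 vs 16: take 16 from right. Merged: [5, 6, 11, 12, 15, 16]
Append remaining from left: [20, 20]. Merged: [5, 6, 11, 12, 15, 16, 20, 20]

Final merged array: [5, 6, 11, 12, 15, 16, 20, 20]
Total comparisons: 6

The merged array is [5, 6, 11, 12, 15, 16, 20, 20], requiring 6 comparisons. The merge step runs in O(n) time where n is the total number of elements.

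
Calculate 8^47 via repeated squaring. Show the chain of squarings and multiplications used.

Computing 8^47 by squaring (build up from 8^1; each line after the first costs one multiplication):

8^1 = 8
8^2 = (8^1)^2 = 8^2 = 64
8^4 = (8^2)^2 = 64^2 = 4096
8^5 = 8 * 8^4 = 8 * 4096 = 32768
8^10 = (8^5)^2 = 32768^2 = 1073741824
8^11 = 8 * 8^10 = 8 * 1073741824 = 8589934592
8^22 = (8^11)^2 = 8589934592^2 = 73786976294838206464
8^23 = 8 * 8^22 = 8 * 73786976294838206464 = 590295810358705651712
8^46 = (8^23)^2 = 590295810358705651712^2 = 348449143727040986586495598010130648530944
8^47 = 8 * 8^46 = 8 * 348449143727040986586495598010130648530944 = 2787593149816327892691964784081045188247552

Result: 2787593149816327892691964784081045188247552
Multiplications needed: 9 (9 lines after 8^1)

8^47 = 2787593149816327892691964784081045188247552. Using exponentiation by squaring, this requires 9 multiplications. The key idea: if the exponent is even, square the half-power; if odd, multiply by the base once.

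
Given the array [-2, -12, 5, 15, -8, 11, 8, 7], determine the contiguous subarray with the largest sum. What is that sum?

Using Kadane's algorithm on [-2, -12, 5, 15, -8, 11, 8, 7]:

Scanning through the array:
Position 1 (value -12): max_ending_here = -12, max_so_far = -2
Position 2 (value 5): max_ending_here = 5, max_so_far = 5
Position 3 (value 15): max_ending_here = 20, max_so_far = 20
Position 4 (value -8): max_ending_here = 12, max_so_far = 20
Position 5 (value 11): max_ending_here = 23, max_so_far = 23
Position 6 (value 8): max_ending_here = 31, max_so_far = 31
Position 7 (value 7): max_ending_here = 38, max_so_far = 38

Maximum subarray: [5, 15, -8, 11, 8, 7]
Maximum sum: 38

The maximum subarray is [5, 15, -8, 11, 8, 7] with sum 38. This subarray runs from index 2 to index 7.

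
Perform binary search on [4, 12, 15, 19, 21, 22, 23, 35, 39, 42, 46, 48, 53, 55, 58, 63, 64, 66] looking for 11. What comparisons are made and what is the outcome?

Binary search for 11 in [4, 12, 15, 19, 21, 22, 23, 35, 39, 42, 46, 48, 53, 55, 58, 63, 64, 66]:

lo=0, hi=17, mid=8, arr[mid]=39 -> 39 > 11, search left half
lo=0, hi=7, mid=3, arr[mid]=19 -> 19 > 11, search left half
lo=0, hi=2, mid=1, arr[mid]=12 -> 12 > 11, search left half
lo=0, hi=0, mid=0, arr[mid]=4 -> 4 < 11, search right half
lo=1 > hi=0, target 11 not found

Binary search determines that 11 is not in the array after 4 comparisons. The search space was exhausted without finding the target.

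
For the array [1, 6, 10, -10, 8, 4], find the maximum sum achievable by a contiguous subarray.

Using Kadane's algorithm on [1, 6, 10, -10, 8, 4]:

Scanning through the array:
Position 1 (value 6): max_ending_here = 7, max_so_far = 7
Position 2 (value 10): max_ending_here = 17, max_so_far = 17
Position 3 (value -10): max_ending_here = 7, max_so_far = 17
Position 4 (value 8): max_ending_here = 15, max_so_far = 17
Position 5 (value 4): max_ending_here = 19, max_so_far = 19

Maximum subarray: [1, 6, 10, -10, 8, 4]
Maximum sum: 19

The maximum subarray is [1, 6, 10, -10, 8, 4] with sum 19. This subarray runs from index 0 to index 5.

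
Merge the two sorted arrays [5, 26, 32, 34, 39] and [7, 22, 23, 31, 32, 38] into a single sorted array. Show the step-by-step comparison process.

Merging process:

Compare 5 vs 7: take 5 from left. Merged: [5]
Compare 26 vs 7: take 7 from right. Merged: [5, 7]
Compare 26 vs 22: take 22 from right. Merged: [5, 7, 22]
Compare 26 vs 23: take 23 from right. Merged: [5, 7, 22, 23]
Compare 26 vs 31: take 26 from left. Merged: [5, 7, 22, 23, 26]
Compare 32 vs 31: take 31 from right. Merged: [5, 7, 22, 23, 26, 31]
Compare 32 vs 32: take 32 from left. Merged: [5, 7, 22, 23, 26, 31, 32]
Compare 34 vs 32: take 32 from right. Merged: [5, 7, 22, 23, 26, 31, 32, 32]
Compare 34 vs 38: take 34 from left. Merged: [5, 7, 22, 23, 26, 31, 32, 32, 34]
Compare 39 vs 38: take 38 from right. Merged: [5, 7, 22, 23, 26, 31, 32, 32, 34, 38]
Append remaining from left: [39]. Merged: [5, 7, 22, 23, 26, 31, 32, 32, 34, 38, 39]

Final merged array: [5, 7, 22, 23, 26, 31, 32, 32, 34, 38, 39]
Total comparisons: 10

The merged array is [5, 7, 22, 23, 26, 31, 32, 32, 34, 38, 39], requiring 10 comparisons. The merge step runs in O(n) time where n is the total number of elements.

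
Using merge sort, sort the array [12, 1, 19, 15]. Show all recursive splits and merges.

Merge sort trace:

Split: [12, 1, 19, 15] -> [12, 1] and [19, 15]
  Split: [12, 1] -> [12] and [1]
  Merge: [12] + [1] -> [1, 12]
  Split: [19, 15] -> [19] and [15]
  Merge: [19] + [15] -> [15, 19]
Merge: [1, 12] + [15, 19] -> [1, 12, 15, 19]

Final sorted array: [1, 12, 15, 19]

The merge sort proceeds by recursively splitting the array and merging sorted halves.
After all merges, the sorted array is [1, 12, 15, 19].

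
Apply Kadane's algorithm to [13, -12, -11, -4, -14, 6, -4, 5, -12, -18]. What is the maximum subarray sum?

Using Kadane's algorithm on [13, -12, -11, -4, -14, 6, -4, 5, -12, -18]:

Scanning through the array:
Position 1 (value -12): max_ending_here = 1, max_so_far = 13
Position 2 (value -11): max_ending_here = -10, max_so_far = 13
Position 3 (value -4): max_ending_here = -4, max_so_far = 13
Position 4 (value -14): max_ending_here = -14, max_so_far = 13
Position 5 (value 6): max_ending_here = 6, max_so_far = 13
Position 6 (value -4): max_ending_here = 2, max_so_far = 13
Position 7 (value 5): max_ending_here = 7, max_so_far = 13
Position 8 (value -12): max_ending_here = -5, max_so_far = 13
Position 9 (value -18): max_ending_here = -18, max_so_far = 13

Maximum subarray: [13]
Maximum sum: 13

The maximum subarray is [13] with sum 13. This subarray runs from index 0 to index 0.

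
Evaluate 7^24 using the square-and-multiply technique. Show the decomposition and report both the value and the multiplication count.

Computing 7^24 by squaring (build up from 7^1; each line after the first costs one multiplication):

7^1 = 7
7^2 = (7^1)^2 = 7^2 = 49
7^3 = 7 * 7^2 = 7 * 49 = 343
7^6 = (7^3)^2 = 343^2 = 117649
7^12 = (7^6)^2 = 117649^2 = 13841287201
7^24 = (7^12)^2 = 13841287201^2 = 191581231380566414401

Result: 191581231380566414401
Multiplications needed: 5 (5 lines after 7^1)

7^24 = 191581231380566414401. Using exponentiation by squaring, this requires 5 multiplications. The key idea: if the exponent is even, square the half-power; if odd, multiply by the base once.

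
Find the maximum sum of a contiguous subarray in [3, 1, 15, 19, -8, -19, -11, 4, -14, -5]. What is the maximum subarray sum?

Using Kadane's algorithm on [3, 1, 15, 19, -8, -19, -11, 4, -14, -5]:

Scanning through the array:
Position 1 (value 1): max_ending_here = 4, max_so_far = 4
Position 2 (value 15): max_ending_here = 19, max_so_far = 19
Position 3 (value 19): max_ending_here = 38, max_so_far = 38
Position 4 (value -8): max_ending_here = 30, max_so_far = 38
Position 5 (value -19): max_ending_here = 11, max_so_far = 38
Position 6 (value -11): max_ending_here = 0, max_so_far = 38
Position 7 (value 4): max_ending_here = 4, max_so_far = 38
Position 8 (value -14): max_ending_here = -10, max_so_far = 38
Position 9 (value -5): max_ending_here = -5, max_so_far = 38

Maximum subarray: [3, 1, 15, 19]
Maximum sum: 38

The maximum subarray is [3, 1, 15, 19] with sum 38. This subarray runs from index 0 to index 3.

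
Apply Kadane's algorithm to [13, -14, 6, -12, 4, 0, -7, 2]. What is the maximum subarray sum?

Using Kadane's algorithm on [13, -14, 6, -12, 4, 0, -7, 2]:

Scanning through the array:
Position 1 (value -14): max_ending_here = -1, max_so_far = 13
Position 2 (value 6): max_ending_here = 6, max_so_far = 13
Position 3 (value -12): max_ending_here = -6, max_so_far = 13
Position 4 (value 4): max_ending_here = 4, max_so_far = 13
Position 5 (value 0): max_ending_here = 4, max_so_far = 13
Position 6 (value -7): max_ending_here = -3, max_so_far = 13
Position 7 (value 2): max_ending_here = 2, max_so_far = 13

Maximum subarray: [13]
Maximum sum: 13

The maximum subarray is [13] with sum 13. This subarray runs from index 0 to index 0.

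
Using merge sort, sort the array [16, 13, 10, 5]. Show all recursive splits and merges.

Merge sort trace:

Split: [16, 13, 10, 5] -> [16, 13] and [10, 5]
  Split: [16, 13] -> [16] and [13]
  Merge: [16] + [13] -> [13, 16]
  Split: [10, 5] -> [10] and [5]
  Merge: [10] + [5] -> [5, 10]
Merge: [13, 16] + [5, 10] -> [5, 10, 13, 16]

Final sorted array: [5, 10, 13, 16]

The merge sort proceeds by recursively splitting the array and merging sorted halves.
After all merges, the sorted array is [5, 10, 13, 16].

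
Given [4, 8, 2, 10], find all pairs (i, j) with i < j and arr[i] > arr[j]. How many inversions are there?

Finding inversions in [4, 8, 2, 10]:

(0, 2): arr[0]=4 > arr[2]=2
(1, 2): arr[1]=8 > arr[2]=2

Total inversions: 2

The array has 2 inversion(s): (0,2), (1,2). Each pair (i,j) satisfies i < j and arr[i] > arr[j].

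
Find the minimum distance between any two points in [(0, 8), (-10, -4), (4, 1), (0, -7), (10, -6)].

Computing all pairwise distances among 5 points:

d((0, 8), (-10, -4)) = 15.6205
d((0, 8), (4, 1)) = 8.0623 <-- minimum
d((0, 8), (0, -7)) = 15.0
d((0, 8), (10, -6)) = 17.2047
d((-10, -4), (4, 1)) = 14.8661
d((-10, -4), (0, -7)) = 10.4403
d((-10, -4), (10, -6)) = 20.0998
d((4, 1), (0, -7)) = 8.9443
d((4, 1), (10, -6)) = 9.2195
d((0, -7), (10, -6)) = 10.0499

Closest pair: (0, 8) and (4, 1) with distance 8.0623

The closest pair is (0, 8) and (4, 1) with Euclidean distance 8.0623. For 5 points, brute-force pairwise comparison is shown above. For large n, the divide-and-conquer algorithm (sort by x, recurse on halves, check the dividing strip) achieves O(n log n).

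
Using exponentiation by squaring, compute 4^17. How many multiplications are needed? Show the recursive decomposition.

Computing 4^17 by squaring (build up from 4^1; each line after the first costs one multiplication):

4^1 = 4
4^2 = (4^1)^2 = 4^2 = 16
4^4 = (4^2)^2 = 16^2 = 256
4^8 = (4^4)^2 = 256^2 = 65536
4^16 = (4^8)^2 = 65536^2 = 4294967296
4^17 = 4 * 4^16 = 4 * 4294967296 = 17179869184

Result: 17179869184
Multiplications needed: 5 (5 lines after 4^1)

4^17 = 17179869184. Using exponentiation by squaring, this requires 5 multiplications. The key idea: if the exponent is even, square the half-power; if odd, multiply by the base once.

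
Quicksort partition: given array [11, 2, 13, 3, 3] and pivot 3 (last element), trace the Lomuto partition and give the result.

Lomuto partition with pivot = 3:

Initial array: [11, 2, 13, 3, 3]

arr[0]=11 > 3: no swap
arr[1]=2 <= 3: swap with position 0, array becomes [2, 11, 13, 3, 3]
arr[2]=13 > 3: no swap
arr[3]=3 <= 3: swap with position 1, array becomes [2, 3, 13, 11, 3]

Place pivot at position 2: [2, 3, 3, 11, 13]
Pivot position: 2

After partitioning with pivot 3, the array becomes [2, 3, 3, 11, 13]. The pivot is placed at index 2. All elements to the left of the pivot are <= 3, and all elements to the right are > 3.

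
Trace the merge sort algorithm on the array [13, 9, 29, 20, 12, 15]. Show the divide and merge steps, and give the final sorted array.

Merge sort trace:

Split: [13, 9, 29, 20, 12, 15] -> [13, 9, 29] and [20, 12, 15]
  Split: [13, 9, 29] -> [13] and [9, 29]
    Split: [9, 29] -> [9] and [29]
    Merge: [9] + [29] -> [9, 29]
  Merge: [13] + [9, 29] -> [9, 13, 29]
  Split: [20, 12, 15] -> [20] and [12, 15]
    Split: [12, 15] -> [12] and [15]
    Merge: [12] + [15] -> [12, 15]
  Merge: [20] + [12, 15] -> [12, 15, 20]
Merge: [9, 13, 29] + [12, 15, 20] -> [9, 12, 13, 15, 20, 29]

Final sorted array: [9, 12, 13, 15, 20, 29]

The merge sort proceeds by recursively splitting the array and merging sorted halves.
After all merges, the sorted array is [9, 12, 13, 15, 20, 29].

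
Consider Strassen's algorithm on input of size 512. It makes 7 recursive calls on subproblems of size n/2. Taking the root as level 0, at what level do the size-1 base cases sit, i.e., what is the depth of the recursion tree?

For divide and conquer with division factor 2:

Problem sizes at each level:
Level 0: 512
Level 1: 256
Level 2: 128
Level 3: 64
Level 4: 32
Level 5: 16
Level 6: 8
Level 7: 4
Level 8: 2
Level 9: 1

The root is level 0 and the size-1 base case is level 9 (the tree spans levels 0 through 9, i.e. 10 levels counting the root), so the depth is the number of divisions: log_2(512) = 9

The recursion tree depth is log_2(512) = 9. At each level, the problem size is divided by 2, so it takes 9 divisions to reduce to a base case of size 1. The algorithm makes 7 recursive calls at each level.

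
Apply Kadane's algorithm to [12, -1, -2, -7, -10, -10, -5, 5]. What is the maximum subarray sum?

Using Kadane's algorithm on [12, -1, -2, -7, -10, -10, -5, 5]:

Scanning through the array:
Position 1 (value -1): max_ending_here = 11, max_so_far = 12
Position 2 (value -2): max_ending_here = 9, max_so_far = 12
Position 3 (value -7): max_ending_here = 2, max_so_far = 12
Position 4 (value -10): max_ending_here = -8, max_so_far = 12
Position 5 (value -10): max_ending_here = -10, max_so_far = 12
Position 6 (value -5): max_ending_here = -5, max_so_far = 12
Position 7 (value 5): max_ending_here = 5, max_so_far = 12

Maximum subarray: [12]
Maximum sum: 12

The maximum subarray is [12] with sum 12. This subarray runs from index 0 to index 0.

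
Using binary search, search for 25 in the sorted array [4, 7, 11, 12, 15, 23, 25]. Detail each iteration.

Binary search for 25 in [4, 7, 11, 12, 15, 23, 25]:

lo=0, hi=6, mid=3, arr[mid]=12 -> 12 < 25, search right half
lo=4, hi=6, mid=5, arr[mid]=23 -> 23 < 25, search right half
lo=6, hi=6, mid=6, arr[mid]=25 -> Found target at index 6!

Binary search finds 25 at index 6 after 3 comparisons. The search repeatedly halves the search space by comparing with the middle element.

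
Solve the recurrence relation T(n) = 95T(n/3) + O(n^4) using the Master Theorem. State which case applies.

Master Theorem for T(n) = 95T(n/3) + O(n^4):

a = 95, b = 3, c = 4
log_b(a) = log_3(95) = 4.1451

Case 1: c = 4 < log_3(95) = 4.1451
T(n) = O(n^(log_3 95))

For T(n) = 95T(n/3) + O(n^4): log_3(95) = 4.1451. This is Case 1 of the Master Theorem (c < log_b(a), work dominated by leaves), giving O(n^(log_3 95)).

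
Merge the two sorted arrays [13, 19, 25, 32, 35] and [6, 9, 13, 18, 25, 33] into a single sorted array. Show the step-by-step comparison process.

Merging process:

Compare 13 vs 6: take 6 from right. Merged: [6]
Compare 13 vs 9: take 9 from right. Merged: [6, 9]
Compare 13 vs 13: take 13 from left. Merged: [6, 9, 13]
Compare 19 vs 13: take 13 from right. Merged: [6, 9, 13, 13]
Compare 19 vs 18: take 18 from right. Merged: [6, 9, 13, 13, 18]
Compare 19 vs 25: take 19 from left. Merged: [6, 9, 13, 13, 18, 19]
Compare 25 vs 25: take 25 from left. Merged: [6, 9, 13, 13, 18, 19, 25]
Compare 32 vs 25: take 25 from right. Merged: [6, 9, 13, 13, 18, 19, 25, 25]
Compare 32 vs 33: take 32 from left. Merged: [6, 9, 13, 13, 18, 19, 25, 25, 32]
Compare 35 vs 33: take 33 from right. Merged: [6, 9, 13, 13, 18, 19, 25, 25, 32, 33]
Append remaining from left: [35]. Merged: [6, 9, 13, 13, 18, 19, 25, 25, 32, 33, 35]

Final merged array: [6, 9, 13, 13, 18, 19, 25, 25, 32, 33, 35]
Total comparisons: 10

The merged array is [6, 9, 13, 13, 18, 19, 25, 25, 32, 33, 35], requiring 10 comparisons. The merge step runs in O(n) time where n is the total number of elements.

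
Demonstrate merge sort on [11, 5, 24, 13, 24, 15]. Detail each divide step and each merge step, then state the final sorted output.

Merge sort trace:

Split: [11, 5, 24, 13, 24, 15] -> [11, 5, 24] and [13, 24, 15]
  Split: [11, 5, 24] -> [11] and [5, 24]
    Split: [5, 24] -> [5] and [24]
    Merge: [5] + [24] -> [5, 24]
  Merge: [11] + [5, 24] -> [5, 11, 24]
  Split: [13, 24, 15] -> [13] and [24, 15]
    Split: [24, 15] -> [24] and [15]
    Merge: [24] + [15] -> [15, 24]
  Merge: [13] + [15, 24] -> [13, 15, 24]
Merge: [5, 11, 24] + [13, 15, 24] -> [5, 11, 13, 15, 24, 24]

Final sorted array: [5, 11, 13, 15, 24, 24]

The merge sort proceeds by recursively splitting the array and merging sorted halves.
After all merges, the sorted array is [5, 11, 13, 15, 24, 24].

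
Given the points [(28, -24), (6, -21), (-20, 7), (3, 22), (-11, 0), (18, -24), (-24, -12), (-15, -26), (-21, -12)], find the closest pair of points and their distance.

Computing all pairwise distances among 9 points:

d((28, -24), (6, -21)) = 22.2036
d((28, -24), (-20, 7)) = 57.1402
d((28, -24), (3, 22)) = 52.3546
d((28, -24), (-11, 0)) = 45.793
d((28, -24), (18, -24)) = 10.0
d((28, -24), (-24, -12)) = 53.3667
d((28, -24), (-15, -26)) = 43.0465
d((28, -24), (-21, -12)) = 50.448
d((6, -21), (-20, 7)) = 38.2099
d((6, -21), (3, 22)) = 43.1045
d((6, -21), (-11, 0)) = 27.0185
d((6, -21), (18, -24)) = 12.3693
d((6, -21), (-24, -12)) = 31.3209
d((6, -21), (-15, -26)) = 21.587
d((6, -21), (-21, -12)) = 28.4605
d((-20, 7), (3, 22)) = 27.4591
d((-20, 7), (-11, 0)) = 11.4018
d((-20, 7), (18, -24)) = 49.0408
d((-20, 7), (-24, -12)) = 19.4165
d((-20, 7), (-15, -26)) = 33.3766
d((-20, 7), (-21, -12)) = 19.0263
d((3, 22), (-11, 0)) = 26.0768
d((3, 22), (18, -24)) = 48.3839
d((3, 22), (-24, -12)) = 43.4166
d((3, 22), (-15, -26)) = 51.264
d((3, 22), (-21, -12)) = 41.6173
d((-11, 0), (18, -24)) = 37.6431
d((-11, 0), (-24, -12)) = 17.6918
d((-11, 0), (-15, -26)) = 26.3059
d((-11, 0), (-21, -12)) = 15.6205
d((18, -24), (-24, -12)) = 43.6807
d((18, -24), (-15, -26)) = 33.0606
d((18, -24), (-21, -12)) = 40.8044
d((-24, -12), (-15, -26)) = 16.6433
d((-24, -12), (-21, -12)) = 3.0 <-- minimum
d((-15, -26), (-21, -12)) = 15.2315

Closest pair: (-24, -12) and (-21, -12) with distance 3.0

The closest pair is (-24, -12) and (-21, -12) with Euclidean distance 3.0. For 9 points, brute-force pairwise comparison is shown above. For large n, the divide-and-conquer algorithm (sort by x, recurse on halves, check the dividing strip) achieves O(n log n).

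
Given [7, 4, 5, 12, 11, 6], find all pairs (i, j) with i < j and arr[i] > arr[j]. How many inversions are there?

Finding inversions in [7, 4, 5, 12, 11, 6]:

(0, 1): arr[0]=7 > arr[1]=4
(0, 2): arr[0]=7 > arr[2]=5
(0, 5): arr[0]=7 > arr[5]=6
(3, 4): arr[3]=12 > arr[4]=11
(3, 5): arr[3]=12 > arr[5]=6
(4, 5): arr[4]=11 > arr[5]=6

Total inversions: 6

The array has 6 inversion(s): (0,1), (0,2), (0,5), (3,4), (3,5), (4,5). Each pair (i,j) satisfies i < j and arr[i] > arr[j].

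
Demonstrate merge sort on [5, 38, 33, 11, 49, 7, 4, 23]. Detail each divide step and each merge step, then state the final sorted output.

Merge sort trace:

Split: [5, 38, 33, 11, 49, 7, 4, 23] -> [5, 38, 33, 11] and [49, 7, 4, 23]
  Split: [5, 38, 33, 11] -> [5, 38] and [33, 11]
    Split: [5, 38] -> [5] and [38]
    Merge: [5] + [38] -> [5, 38]
    Split: [33, 11] -> [33] and [11]
    Merge: [33] + [11] -> [11, 33]
  Merge: [5, 38] + [11, 33] -> [5, 11, 33, 38]
  Split: [49, 7, 4, 23] -> [49, 7] and [4, 23]
    Split: [49, 7] -> [49] and [7]
    Merge: [49] + [7] -> [7, 49]
    Split: [4, 23] -> [4] and [23]
    Merge: [4] + [23] -> [4, 23]
  Merge: [7, 49] + [4, 23] -> [4, 7, 23, 49]
Merge: [5, 11, 33, 38] + [4, 7, 23, 49] -> [4, 5, 7, 11, 23, 33, 38, 49]

Final sorted array: [4, 5, 7, 11, 23, 33, 38, 49]

The merge sort proceeds by recursively splitting the array and merging sorted halves.
After all merges, the sorted array is [4, 5, 7, 11, 23, 33, 38, 49].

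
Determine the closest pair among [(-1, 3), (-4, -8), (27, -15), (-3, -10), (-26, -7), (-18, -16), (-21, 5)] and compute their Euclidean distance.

Computing all pairwise distances among 7 points:

d((-1, 3), (-4, -8)) = 11.4018
d((-1, 3), (27, -15)) = 33.2866
d((-1, 3), (-3, -10)) = 13.1529
d((-1, 3), (-26, -7)) = 26.9258
d((-1, 3), (-18, -16)) = 25.4951
d((-1, 3), (-21, 5)) = 20.0998
d((-4, -8), (27, -15)) = 31.7805
d((-4, -8), (-3, -10)) = 2.2361 <-- minimum
d((-4, -8), (-26, -7)) = 22.0227
d((-4, -8), (-18, -16)) = 16.1245
d((-4, -8), (-21, 5)) = 21.4009
d((27, -15), (-3, -10)) = 30.4138
d((27, -15), (-26, -7)) = 53.6004
d((27, -15), (-18, -16)) = 45.0111
d((27, -15), (-21, 5)) = 52.0
d((-3, -10), (-26, -7)) = 23.1948
d((-3, -10), (-18, -16)) = 16.1555
d((-3, -10), (-21, 5)) = 23.4307
d((-26, -7), (-18, -16)) = 12.0416
d((-26, -7), (-21, 5)) = 13.0
d((-18, -16), (-21, 5)) = 21.2132

Closest pair: (-4, -8) and (-3, -10) with distance 2.2361

The closest pair is (-4, -8) and (-3, -10) with Euclidean distance 2.2361. For 7 points, brute-force pairwise comparison is shown above. For large n, the divide-and-conquer algorithm (sort by x, recurse on halves, check the dividing strip) achieves O(n log n).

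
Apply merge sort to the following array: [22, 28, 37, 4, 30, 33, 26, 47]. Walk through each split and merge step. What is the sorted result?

Merge sort trace:

Split: [22, 28, 37, 4, 30, 33, 26, 47] -> [22, 28, 37, 4] and [30, 33, 26, 47]
  Split: [22, 28, 37, 4] -> [22, 28] and [37, 4]
    Split: [22, 28] -> [22] and [28]
    Merge: [22] + [28] -> [22, 28]
    Split: [37, 4] -> [37] and [4]
    Merge: [37] + [4] -> [4, 37]
  Merge: [22, 28] + [4, 37] -> [4, 22, 28, 37]
  Split: [30, 33, 26, 47] -> [30, 33] and [26, 47]
    Split: [30, 33] -> [30] and [33]
    Merge: [30] + [33] -> [30, 33]
    Split: [26, 47] -> [26] and [47]
    Merge: [26] + [47] -> [26, 47]
  Merge: [30, 33] + [26, 47] -> [26, 30, 33, 47]
Merge: [4, 22, 28, 37] + [26, 30, 33, 47] -> [4, 22, 26, 28, 30, 33, 37, 47]

Final sorted array: [4, 22, 26, 28, 30, 33, 37, 47]

The merge sort proceeds by recursively splitting the array and merging sorted halves.
After all merges, the sorted array is [4, 22, 26, 28, 30, 33, 37, 47].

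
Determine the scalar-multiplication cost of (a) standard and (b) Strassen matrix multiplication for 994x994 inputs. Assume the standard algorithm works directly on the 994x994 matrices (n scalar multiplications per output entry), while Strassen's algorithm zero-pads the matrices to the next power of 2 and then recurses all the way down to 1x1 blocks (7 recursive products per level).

Matrix multiplication for 994x994 matrices:

Strassen's algorithm requires power-of-2 dimensions. Pad 994x994 to 1024x1024 (next power of 2).

Standard algorithm: 994^3 = 982107784 multiplications
Strassen's algorithm: 7^(log2(1024)) = 7^10 = 282475249 multiplications
Savings: 982107784 - 282475249 = 699632535 multiplications

Standard: 982107784 multiplications (994^3). Strassen: 282475249 multiplications (7^10, after padding to 1024x1024). Strassen reduces 8 recursive multiplications to 7 at each level.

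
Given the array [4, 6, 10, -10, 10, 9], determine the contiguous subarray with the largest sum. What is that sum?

Using Kadane's algorithm on [4, 6, 10, -10, 10, 9]:

Scanning through the array:
Position 1 (value 6): max_ending_here = 10, max_so_far = 10
Position 2 (value 10): max_ending_here = 20, max_so_far = 20
Position 3 (value -10): max_ending_here = 10, max_so_far = 20
Position 4 (value 10): max_ending_here = 20, max_so_far = 20
Position 5 (value 9): max_ending_here = 29, max_so_far = 29

Maximum subarray: [4, 6, 10, -10, 10, 9]
Maximum sum: 29

The maximum subarray is [4, 6, 10, -10, 10, 9] with sum 29. This subarray runs from index 0 to index 5.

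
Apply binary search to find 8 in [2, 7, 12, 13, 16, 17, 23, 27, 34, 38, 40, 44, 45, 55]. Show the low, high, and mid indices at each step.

Binary search for 8 in [2, 7, 12, 13, 16, 17, 23, 27, 34, 38, 40, 44, 45, 55]:

lo=0, hi=13, mid=6, arr[mid]=23 -> 23 > 8, search left half
lo=0, hi=5, mid=2, arr[mid]=12 -> 12 > 8, search left half
lo=0, hi=1, mid=0, arr[mid]=2 -> 2 < 8, search right half
lo=1, hi=1, mid=1, arr[mid]=7 -> 7 < 8, search right half
lo=2 > hi=1, target 8 not found

Binary search determines that 8 is not in the array after 4 comparisons. The search space was exhausted without finding the target.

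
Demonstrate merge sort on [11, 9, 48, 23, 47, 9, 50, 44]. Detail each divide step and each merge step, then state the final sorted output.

Merge sort trace:

Split: [11, 9, 48, 23, 47, 9, 50, 44] -> [11, 9, 48, 23] and [47, 9, 50, 44]
  Split: [11, 9, 48, 23] -> [11, 9] and [48, 23]
    Split: [11, 9] -> [11] and [9]
    Merge: [11] + [9] -> [9, 11]
    Split: [48, 23] -> [48] and [23]
    Merge: [48] + [23] -> [23, 48]
  Merge: [9, 11] + [23, 48] -> [9, 11, 23, 48]
  Split: [47, 9, 50, 44] -> [47, 9] and [50, 44]
    Split: [47, 9] -> [47] and [9]
    Merge: [47] + [9] -> [9, 47]
    Split: [50, 44] -> [50] and [44]
    Merge: [50] + [44] -> [44, 50]
  Merge: [9, 47] + [44, 50] -> [9, 44, 47, 50]
Merge: [9, 11, 23, 48] + [9, 44, 47, 50] -> [9, 9, 11, 23, 44, 47, 48, 50]

Final sorted array: [9, 9, 11, 23, 44, 47, 48, 50]

The merge sort proceeds by recursively splitting the array and merging sorted halves.
After all merges, the sorted array is [9, 9, 11, 23, 44, 47, 48, 50].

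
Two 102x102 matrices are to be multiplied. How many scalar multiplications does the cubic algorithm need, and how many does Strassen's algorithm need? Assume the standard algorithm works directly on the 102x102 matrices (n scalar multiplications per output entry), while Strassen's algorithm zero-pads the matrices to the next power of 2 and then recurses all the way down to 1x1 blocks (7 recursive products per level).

Matrix multiplication for 102x102 matrices:

Strassen's algorithm requires power-of-2 dimensions. Pad 102x102 to 128x128 (next power of 2).

Standard algorithm: 102^3 = 1061208 multiplications
Strassen's algorithm: 7^(log2(128)) = 7^7 = 823543 multiplications
Savings: 1061208 - 823543 = 237665 multiplications

Standard: 1061208 multiplications (102^3). Strassen: 823543 multiplications (7^7, after padding to 128x128). Strassen reduces 8 recursive multiplications to 7 at each level.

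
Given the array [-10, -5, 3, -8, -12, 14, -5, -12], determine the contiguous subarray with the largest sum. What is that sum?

Using Kadane's algorithm on [-10, -5, 3, -8, -12, 14, -5, -12]:

Scanning through the array:
Position 1 (value -5): max_ending_here = -5, max_so_far = -5
Position 2 (value 3): max_ending_here = 3, max_so_far = 3
Position 3 (value -8): max_ending_here = -5, max_so_far = 3
Position 4 (value -12): max_ending_here = -12, max_so_far = 3
Position 5 (value 14): max_ending_here = 14, max_so_far = 14
Position 6 (value -5): max_ending_here = 9, max_so_far = 14
Position 7 (value -12): max_ending_here = -3, max_so_far = 14

Maximum subarray: [14]
Maximum sum: 14

The maximum subarray is [14] with sum 14. This subarray runs from index 5 to index 5.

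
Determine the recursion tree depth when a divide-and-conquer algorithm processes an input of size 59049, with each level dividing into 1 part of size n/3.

For divide and conquer with division factor 3:

Problem sizes at each level:
Level 0: 59049
Level 1: 19683
Level 2: 6561
Level 3: 2187
Level 4: 729
Level 5: 243
Level 6: 81
Level 7: 27
Level 8: 9
Level 9: 3
Level 10: 1

The root is level 0 and the size-1 base case is level 10 (the tree spans levels 0 through 10, i.e. 11 levels counting the root), so the depth is the number of divisions: log_3(59049) = 10

The recursion tree depth is log_3(59049) = 10. At each level, the problem size is divided by 3, so it takes 10 divisions to reduce to a base case of size 1. The algorithm makes 1 recursive call at each level.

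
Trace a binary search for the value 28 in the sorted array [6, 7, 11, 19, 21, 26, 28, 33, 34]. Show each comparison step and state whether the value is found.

Binary search for 28 in [6, 7, 11, 19, 21, 26, 28, 33, 34]:

lo=0, hi=8, mid=4, arr[mid]=21 -> 21 < 28, search right half
lo=5, hi=8, mid=6, arr[mid]=28 -> Found target at index 6!

Binary search finds 28 at index 6 after 2 comparisons. The search repeatedly halves the search space by comparing with the middle element.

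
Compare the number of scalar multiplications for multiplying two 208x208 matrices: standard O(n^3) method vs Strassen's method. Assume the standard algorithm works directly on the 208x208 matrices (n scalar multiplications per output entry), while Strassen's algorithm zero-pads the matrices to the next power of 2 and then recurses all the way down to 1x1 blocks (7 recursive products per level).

Matrix multiplication for 208x208 matrices:

Strassen's algorithm requires power-of-2 dimensions. Pad 208x208 to 256x256 (next power of 2).

Standard algorithm: 208^3 = 8998912 multiplications
Strassen's algorithm: 7^(log2(256)) = 7^8 = 5764801 multiplications
Savings: 8998912 - 5764801 = 3234111 multiplications

Standard: 8998912 multiplications (208^3). Strassen: 5764801 multiplications (7^8, after padding to 256x256). Strassen reduces 8 recursive multiplications to 7 at each level.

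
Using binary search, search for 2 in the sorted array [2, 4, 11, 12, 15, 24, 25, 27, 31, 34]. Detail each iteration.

Binary search for 2 in [2, 4, 11, 12, 15, 24, 25, 27, 31, 34]:

lo=0, hi=9, mid=4, arr[mid]=15 -> 15 > 2, search left half
lo=0, hi=3, mid=1, arr[mid]=4 -> 4 > 2, search left half
lo=0, hi=0, mid=0, arr[mid]=2 -> Found target at index 0!

Binary search finds 2 at index 0 after 3 comparisons. The search repeatedly halves the search space by comparing with the middle element.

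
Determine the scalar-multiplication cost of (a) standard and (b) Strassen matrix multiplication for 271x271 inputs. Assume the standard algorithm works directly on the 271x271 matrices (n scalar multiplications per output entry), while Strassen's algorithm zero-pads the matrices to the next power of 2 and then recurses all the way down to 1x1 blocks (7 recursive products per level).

Matrix multiplication for 271x271 matrices:

Strassen's algorithm requires power-of-2 dimensions. Pad 271x271 to 512x512 (next power of 2).

Standard algorithm: 271^3 = 19902511 multiplications
Strassen's algorithm: 7^(log2(512)) = 7^9 = 40353607 multiplications
Difference: 19902511 - 40353607 = -20451096 (Strassen uses MORE here due to padding overhead — for small or just-over-power-of-2 n, padding can outweigh the per-level savings)

Standard: 19902511 multiplications (271^3). Strassen: 40353607 multiplications (7^9, after padding to 512x512). Strassen reduces 8 recursive multiplications to 7 at each level.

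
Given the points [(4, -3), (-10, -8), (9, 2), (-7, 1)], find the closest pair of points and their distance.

Computing all pairwise distances among 4 points:

d((4, -3), (-10, -8)) = 14.8661
d((4, -3), (9, 2)) = 7.0711 <-- minimum
d((4, -3), (-7, 1)) = 11.7047
d((-10, -8), (9, 2)) = 21.4709
d((-10, -8), (-7, 1)) = 9.4868
d((9, 2), (-7, 1)) = 16.0312

Closest pair: (4, -3) and (9, 2) with distance 7.0711

The closest pair is (4, -3) and (9, 2) with Euclidean distance 7.0711. For 4 points, brute-force pairwise comparison is shown above. For large n, the divide-and-conquer algorithm (sort by x, recurse on halves, check the dividing strip) achieves O(n log n).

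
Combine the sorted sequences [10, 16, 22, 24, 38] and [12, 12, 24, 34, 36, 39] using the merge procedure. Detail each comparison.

Merging process:

Compare 10 vs 12: take 10 from left. Merged: [10]
Compare 16 vs 12: take 12 from right. Merged: [10, 12]
Compare 16 vs 12: take 12 from right. Merged: [10, 12, 12]
Compare 16 vs 24: take 16 from left. Merged: [10, 12, 12, 16]
Compare 22 vs 24: take 22 from left. Merged: [10, 12, 12, 16, 22]
Compare 24 vs 24: take 24 from left. Merged: [10, 12, 12, 16, 22, 24]
Compare 38 vs 24: take 24 from right. Merged: [10, 12, 12, 16, 22, 24, 24]
Compare 38 vs 34: take 34 from right. Merged: [10, 12, 12, 16, 22, 24, 24, 34]
Compare 38 vs 36: take 36 from right. Merged: [10, 12, 12, 16, 22, 24, 24, 34, 36]
Compare 38 vs 39: take 38 from left. Merged: [10, 12, 12, 16, 22, 24, 24, 34, 36, 38]
Append remaining from right: [39]. Merged: [10, 12, 12, 16, 22, 24, 24, 34, 36, 38, 39]

Final merged array: [10, 12, 12, 16, 22, 24, 24, 34, 36, 38, 39]
Total comparisons: 10

The merged array is [10, 12, 12, 16, 22, 24, 24, 34, 36, 38, 39], requiring 10 comparisons. The merge step runs in O(n) time where n is the total number of elements.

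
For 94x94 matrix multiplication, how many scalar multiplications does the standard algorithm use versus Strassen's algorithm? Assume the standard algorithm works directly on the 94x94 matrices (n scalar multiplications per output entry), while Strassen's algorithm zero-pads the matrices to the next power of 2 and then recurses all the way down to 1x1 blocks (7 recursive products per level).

Matrix multiplication for 94x94 matrices:

Strassen's algorithm requires power-of-2 dimensions. Pad 94x94 to 128x128 (next power of 2).

Standard algorithm: 94^3 = 830584 multiplications
Strassen's algorithm: 7^(log2(128)) = 7^7 = 823543 multiplications
Savings: 830584 - 823543 = 7041 multiplications

Standard: 830584 multiplications (94^3). Strassen: 823543 multiplications (7^7, after padding to 128x128). Strassen reduces 8 recursive multiplications to 7 at each level.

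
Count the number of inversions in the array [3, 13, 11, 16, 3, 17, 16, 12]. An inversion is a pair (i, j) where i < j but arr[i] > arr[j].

Finding inversions in [3, 13, 11, 16, 3, 17, 16, 12]:

(1, 2): arr[1]=13 > arr[2]=11
(1, 4): arr[1]=13 > arr[4]=3
(1, 7): arr[1]=13 > arr[7]=12
(2, 4): arr[2]=11 > arr[4]=3
(3, 4): arr[3]=16 > arr[4]=3
(3, 7): arr[3]=16 > arr[7]=12
(5, 6): arr[5]=17 > arr[6]=16
(5, 7): arr[5]=17 > arr[7]=12
(6, 7): arr[6]=16 > arr[7]=12

Total inversions: 9

The array has 9 inversion(s): (1,2), (1,4), (1,7), (2,4), (3,4), (3,7), (5,6), (5,7), (6,7). Each pair (i,j) satisfies i < j and arr[i] > arr[j].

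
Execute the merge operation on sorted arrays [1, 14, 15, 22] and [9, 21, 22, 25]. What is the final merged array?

Merging process:

Compare 1 vs 9: take 1 from left. Merged: [1]
Compare 14 vs 9: take 9 from right. Merged: [1, 9]
Compare 14 vs 21: take 14 from left. Merged: [1, 9, 14]
Compare 15 vs 21: take 15 from left. Merged: [1, 9, 14, 15]
Compare 22 vs 21: take 21 from right. Merged: [1, 9, 14, 15, 21]
Compare 22 vs 22: take 22 from left. Merged: [1, 9, 14, 15, 21, 22]
Append remaining from right: [22, 25]. Merged: [1, 9, 14, 15, 21, 22, 22, 25]

Final merged array: [1, 9, 14, 15, 21, 22, 22, 25]
Total comparisons: 6

The merged array is [1, 9, 14, 15, 21, 22, 22, 25], requiring 6 comparisons. The merge step runs in O(n) time where n is the total number of elements.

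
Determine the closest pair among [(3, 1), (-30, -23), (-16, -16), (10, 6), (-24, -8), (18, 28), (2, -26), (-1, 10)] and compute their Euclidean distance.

Computing all pairwise distances among 8 points:

d((3, 1), (-30, -23)) = 40.8044
d((3, 1), (-16, -16)) = 25.4951
d((3, 1), (10, 6)) = 8.6023 <-- minimum
d((3, 1), (-24, -8)) = 28.4605
d((3, 1), (18, 28)) = 30.8869
d((3, 1), (2, -26)) = 27.0185
d((3, 1), (-1, 10)) = 9.8489
d((-30, -23), (-16, -16)) = 15.6525
d((-30, -23), (10, 6)) = 49.4065
d((-30, -23), (-24, -8)) = 16.1555
d((-30, -23), (18, 28)) = 70.0357
d((-30, -23), (2, -26)) = 32.1403
d((-30, -23), (-1, 10)) = 43.9318
d((-16, -16), (10, 6)) = 34.0588
d((-16, -16), (-24, -8)) = 11.3137
d((-16, -16), (18, 28)) = 55.6058
d((-16, -16), (2, -26)) = 20.5913
d((-16, -16), (-1, 10)) = 30.0167
d((10, 6), (-24, -8)) = 36.7696
d((10, 6), (18, 28)) = 23.4094
d((10, 6), (2, -26)) = 32.9848
d((10, 6), (-1, 10)) = 11.7047
d((-24, -8), (18, 28)) = 55.3173
d((-24, -8), (2, -26)) = 31.6228
d((-24, -8), (-1, 10)) = 29.2062
d((18, 28), (2, -26)) = 56.3205
d((18, 28), (-1, 10)) = 26.1725
d((2, -26), (-1, 10)) = 36.1248

Closest pair: (3, 1) and (10, 6) with distance 8.6023

The closest pair is (3, 1) and (10, 6) with Euclidean distance 8.6023. For 8 points, brute-force pairwise comparison is shown above. For large n, the divide-and-conquer algorithm (sort by x, recurse on halves, check the dividing strip) achieves O(n log n).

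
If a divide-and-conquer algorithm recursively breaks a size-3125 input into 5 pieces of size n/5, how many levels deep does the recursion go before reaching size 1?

For divide and conquer with division factor 5:

Problem sizes at each level:
Level 0: 3125
Level 1: 625
Level 2: 125
Level 3: 25
Level 4: 5
Level 5: 1

The root is level 0 and the size-1 base case is level 5 (the tree spans levels 0 through 5, i.e. 6 levels counting the root), so the depth is the number of divisions: log_5(3125) = 5

The recursion tree depth is log_5(3125) = 5. At each level, the problem size is divided by 5, so it takes 5 divisions to reduce to a base case of size 1. The algorithm makes 5 recursive calls at each level.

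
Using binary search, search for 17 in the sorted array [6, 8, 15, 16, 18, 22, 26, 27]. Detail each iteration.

Binary search for 17 in [6, 8, 15, 16, 18, 22, 26, 27]:

lo=0, hi=7, mid=3, arr[mid]=16 -> 16 < 17, search right half
lo=4, hi=7, mid=5, arr[mid]=22 -> 22 > 17, search left half
lo=4, hi=4, mid=4, arr[mid]=18 -> 18 > 17, search left half
lo=4 > hi=3, target 17 not found

Binary search determines that 17 is not in the array after 3 comparisons. The search space was exhausted without finding the target.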